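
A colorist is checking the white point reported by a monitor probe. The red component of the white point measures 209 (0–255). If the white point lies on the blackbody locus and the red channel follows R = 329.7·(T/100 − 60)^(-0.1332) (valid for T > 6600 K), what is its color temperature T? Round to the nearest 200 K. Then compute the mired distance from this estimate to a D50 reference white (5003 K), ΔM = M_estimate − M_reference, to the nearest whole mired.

(t − 60)^(-0.1332) = 209/329.7 = 0.63391.
t − 60 = 0.63391^(1/-0.1332) = 0.63391^(-7.508) = 30.639, so t = 90.639.
T = 100·t = 9064 K → 9000 K to the nearest 200 K.
M_estimate = 10⁶/9000 = 111.11; M_reference = 10⁶/5003 = 199.88.
ΔM = 111.11 − 199.88 = -88.77 → -89 mireds.

-89 mireds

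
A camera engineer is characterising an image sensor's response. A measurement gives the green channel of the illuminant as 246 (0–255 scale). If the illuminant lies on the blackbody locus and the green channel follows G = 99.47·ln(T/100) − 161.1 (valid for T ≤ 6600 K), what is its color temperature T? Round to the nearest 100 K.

6000 K

ln t = (246 + 161.1) / 99.47 = 4.0927.
t = e^4.0927 = 59.901.
T = 100·t = 5990 K → 6000 K to the nearest 100 K.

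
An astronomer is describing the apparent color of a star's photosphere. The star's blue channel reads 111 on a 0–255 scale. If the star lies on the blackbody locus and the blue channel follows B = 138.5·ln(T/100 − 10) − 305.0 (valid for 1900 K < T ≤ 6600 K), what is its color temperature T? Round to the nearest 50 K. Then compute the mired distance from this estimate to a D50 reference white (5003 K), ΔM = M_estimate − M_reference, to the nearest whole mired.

ln(t − 10) = (111 + 305.0) / 138.5 = 3.0036.
t − 10 = e^3.0036 = 20.158, so t = 30.158.
T = 100·t = 3016 K → 3000 K to the nearest 50 K.
M_estimate = 10⁶/3000 = 333.33; M_reference = 10⁶/5003 = 199.88.
ΔM = 333.33 − 199.88 = 133.45 → +133 mireds.

+133 mireds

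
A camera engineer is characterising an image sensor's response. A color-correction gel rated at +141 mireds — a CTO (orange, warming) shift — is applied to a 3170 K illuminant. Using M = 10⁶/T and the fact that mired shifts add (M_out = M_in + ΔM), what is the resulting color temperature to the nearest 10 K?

2190 K

M_in = 10⁶/3170 = 315.46 mireds.
M_out = 315.46 + (+141) = 456.46 mireds.
T_out = 10⁶/456.46 = 2190.8 K → 2190 K.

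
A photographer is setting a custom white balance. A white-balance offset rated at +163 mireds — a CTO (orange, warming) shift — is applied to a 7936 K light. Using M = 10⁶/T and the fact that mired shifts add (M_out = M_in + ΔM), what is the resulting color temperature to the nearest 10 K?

M_in = 10⁶/7936 = 126.01 mireds.
M_out = 126.01 + (+163) = 289.01 mireds.
T_out = 10⁶/289.01 = 3460.1 K → 3460 K.

3460 K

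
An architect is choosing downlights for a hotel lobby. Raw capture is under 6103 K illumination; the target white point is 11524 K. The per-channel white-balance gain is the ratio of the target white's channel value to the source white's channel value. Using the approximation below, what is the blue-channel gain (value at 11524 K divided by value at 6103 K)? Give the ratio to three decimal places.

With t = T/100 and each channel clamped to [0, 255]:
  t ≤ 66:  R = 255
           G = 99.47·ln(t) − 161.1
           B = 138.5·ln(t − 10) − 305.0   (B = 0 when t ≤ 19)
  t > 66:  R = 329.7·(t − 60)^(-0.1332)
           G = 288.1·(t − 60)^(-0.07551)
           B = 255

1.064

At 6103 K (t = 61.03):
  B = 138.5·ln(61.03 − 10) − 305.0 = 138.5·ln 51.03 − 305.0 = 138.5·3.9324 − 305.0 = 239.639.
At 11524 K (t = 115.24):
  B = 255 by definition for t > 66.
Gain = 255.000 / 239.639 = 1.0641 → 1.064.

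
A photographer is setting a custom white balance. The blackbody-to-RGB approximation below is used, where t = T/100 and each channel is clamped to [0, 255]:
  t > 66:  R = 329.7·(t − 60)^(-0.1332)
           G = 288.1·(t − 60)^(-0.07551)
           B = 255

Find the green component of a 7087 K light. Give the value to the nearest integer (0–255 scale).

t = 7087/100 = 70.87; the t > 66 branch applies.
G = 288.1·(70.87 − 60)^(-0.07551) = 288.1·10.87^(-0.07551) = 288.1·0.83513 = 240.601.
Rounded: 241.

241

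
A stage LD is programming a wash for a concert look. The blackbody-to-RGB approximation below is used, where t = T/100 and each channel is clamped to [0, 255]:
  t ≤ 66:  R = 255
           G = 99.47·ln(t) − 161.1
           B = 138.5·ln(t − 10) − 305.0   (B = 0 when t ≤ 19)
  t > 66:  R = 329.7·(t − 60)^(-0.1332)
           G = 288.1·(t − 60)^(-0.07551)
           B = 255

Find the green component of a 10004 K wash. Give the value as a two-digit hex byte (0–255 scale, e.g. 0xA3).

0xDA

t = 10004/100 = 100.04; the t > 66 branch applies.
G = 288.1·(100.04 − 60)^(-0.07551) = 288.1·40.04^(-0.07551) = 288.1·0.75683 = 218.041.
Rounded: 218; in hex, 0xDA.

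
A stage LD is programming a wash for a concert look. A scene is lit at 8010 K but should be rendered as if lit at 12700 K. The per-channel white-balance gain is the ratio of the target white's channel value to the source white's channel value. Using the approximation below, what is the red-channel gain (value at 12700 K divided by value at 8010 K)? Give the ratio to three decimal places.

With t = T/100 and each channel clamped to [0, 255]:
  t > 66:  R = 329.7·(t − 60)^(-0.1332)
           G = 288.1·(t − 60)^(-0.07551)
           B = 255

At 8010 K (t = 80.1):
  R = 329.7·(80.1 − 60)^(-0.1332) = 329.7·20.1^(-0.1332) = 329.7·0.67052 = 221.072.
At 12700 K (t = 127):
  R = 329.7·(127 − 60)^(-0.1332) = 329.7·67^(-0.1332) = 329.7·0.57117 = 188.315.
Gain = 188.315 / 221.072 = 0.8518 → 0.852.

0.852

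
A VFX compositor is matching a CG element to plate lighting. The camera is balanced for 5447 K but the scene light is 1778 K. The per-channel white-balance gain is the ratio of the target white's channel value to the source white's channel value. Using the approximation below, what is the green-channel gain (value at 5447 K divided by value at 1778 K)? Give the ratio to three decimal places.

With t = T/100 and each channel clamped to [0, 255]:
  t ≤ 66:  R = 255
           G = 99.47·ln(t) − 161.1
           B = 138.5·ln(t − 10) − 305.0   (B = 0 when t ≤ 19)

At 1778 K (t = 17.78):
  G = 99.47·ln 17.78 − 161.1 = 99.47·2.8781 − 161.1 = 125.182.
At 5447 K (t = 54.47):
  G = 99.47·ln 54.47 − 161.1 = 99.47·3.9977 − 161.1 = 236.546.
Gain = 236.546 / 125.182 = 1.8896 → 1.890.

1.890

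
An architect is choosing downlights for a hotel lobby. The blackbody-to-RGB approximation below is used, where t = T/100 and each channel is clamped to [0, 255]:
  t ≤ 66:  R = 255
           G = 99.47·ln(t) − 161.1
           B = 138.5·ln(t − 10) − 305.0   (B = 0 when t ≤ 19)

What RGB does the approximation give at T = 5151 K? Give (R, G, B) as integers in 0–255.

(255, 231, 211)

t = 5151/100 = 51.51; the t ≤ 66 branch applies.
R = 255 by definition for t ≤ 66.
G = 99.47·ln 51.51 − 161.1 = 99.47·3.9418 − 161.1 = 230.988.
B = 138.5·ln(51.51 − 10) − 305.0 = 138.5·ln 41.51 − 305.0 = 138.5·3.7259 − 305.0 = 211.042.
Rounded: (255, 231, 211).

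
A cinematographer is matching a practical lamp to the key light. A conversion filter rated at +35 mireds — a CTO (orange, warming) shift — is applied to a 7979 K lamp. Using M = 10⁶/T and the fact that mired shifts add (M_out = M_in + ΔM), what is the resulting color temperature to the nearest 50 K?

6250 K

M_in = 10⁶/7979 = 125.33 mireds.
M_out = 125.33 + (+35) = 160.33 mireds.
T_out = 10⁶/160.33 = 6237.2 K → 6250 K.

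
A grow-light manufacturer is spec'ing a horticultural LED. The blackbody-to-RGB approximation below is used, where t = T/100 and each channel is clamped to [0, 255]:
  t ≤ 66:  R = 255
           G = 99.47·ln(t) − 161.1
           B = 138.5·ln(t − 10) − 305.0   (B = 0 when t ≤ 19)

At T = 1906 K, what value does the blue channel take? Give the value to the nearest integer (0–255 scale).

0

t = 1906/100 = 19.06; the t ≤ 66 branch applies.
B = 138.5·ln(19.06 − 10) − 305.0 = 138.5·ln 9.06 − 305.0 = 138.5·2.2039 − 305.0 = 0.236.
Rounded: 0.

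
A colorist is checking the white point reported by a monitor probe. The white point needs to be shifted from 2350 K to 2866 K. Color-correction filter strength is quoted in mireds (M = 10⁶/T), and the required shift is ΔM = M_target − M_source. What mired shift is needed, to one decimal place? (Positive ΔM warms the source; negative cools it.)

-76.6 mireds

M_source = 10⁶/2350 = 425.532; M_target = 10⁶/2866 = 348.918.
ΔM = 348.918 − 425.532 = -76.614 → -76.6 mireds, a cooling shift.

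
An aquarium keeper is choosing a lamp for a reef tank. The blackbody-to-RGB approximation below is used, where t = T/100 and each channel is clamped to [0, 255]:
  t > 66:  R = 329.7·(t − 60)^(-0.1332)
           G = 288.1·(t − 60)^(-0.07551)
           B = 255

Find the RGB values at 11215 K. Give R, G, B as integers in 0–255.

t = 11215/100 = 112.15; the t > 66 branch applies.
R = 329.7·(112.15 − 60)^(-0.1332) = 329.7·52.15^(-0.1332) = 329.7·0.59056 = 194.707.
G = 288.1·(112.15 − 60)^(-0.07551) = 288.1·52.15^(-0.07551) = 288.1·0.74187 = 213.734.
B = 255 by definition for t > 66.
Rounded: (195, 214, 255).

R=195, G=214, B=255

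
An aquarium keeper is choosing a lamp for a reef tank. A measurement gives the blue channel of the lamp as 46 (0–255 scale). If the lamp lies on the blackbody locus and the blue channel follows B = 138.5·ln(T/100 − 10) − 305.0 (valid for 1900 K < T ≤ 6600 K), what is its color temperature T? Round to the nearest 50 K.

ln(t − 10) = (46 + 305.0) / 138.5 = 2.5343.
t − 10 = e^2.5343 = 12.608, so t = 22.608.
T = 100·t = 2261 K → 2250 K to the nearest 50 K.

2250 K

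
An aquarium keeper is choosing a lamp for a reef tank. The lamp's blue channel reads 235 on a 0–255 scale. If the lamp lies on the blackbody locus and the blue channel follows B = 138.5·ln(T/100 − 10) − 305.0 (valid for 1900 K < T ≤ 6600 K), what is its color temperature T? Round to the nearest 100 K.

ln(t − 10) = (235 + 305.0) / 138.5 = 3.8989.
t − 10 = e^3.8989 = 49.349, so t = 59.349.
T = 100·t = 5935 K → 5900 K to the nearest 100 K.

5900 K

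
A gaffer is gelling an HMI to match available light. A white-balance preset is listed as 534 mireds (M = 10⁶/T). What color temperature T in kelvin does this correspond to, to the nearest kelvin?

1873 K

T = 10⁶ / 534 = 1872.66 K → 1873 K.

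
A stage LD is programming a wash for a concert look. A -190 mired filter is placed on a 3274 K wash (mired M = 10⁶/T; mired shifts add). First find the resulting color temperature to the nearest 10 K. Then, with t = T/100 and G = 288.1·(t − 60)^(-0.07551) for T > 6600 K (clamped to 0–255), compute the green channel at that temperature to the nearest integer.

M_in = 10⁶/3274 = 305.44; M_out = 305.44 + (-190) = 115.44.
T_out = 10⁶/115.44 = 8662.8 K → 8660 K; t = 86.6.
G = 288.1·(86.6 − 60)^(-0.07551) = 288.1·26.6^(-0.07551) = 288.1·0.78056 = 224.880.
Rounded: 225.

225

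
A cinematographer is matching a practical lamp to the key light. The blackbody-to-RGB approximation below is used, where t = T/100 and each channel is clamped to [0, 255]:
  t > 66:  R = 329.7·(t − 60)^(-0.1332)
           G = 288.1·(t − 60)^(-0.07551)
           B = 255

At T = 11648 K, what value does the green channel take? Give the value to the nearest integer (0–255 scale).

212

t = 11648/100 = 116.48; the t > 66 branch applies.
G = 288.1·(116.48 − 60)^(-0.07551) = 288.1·56.48^(-0.07551) = 288.1·0.73742 = 212.450.
Rounded: 212.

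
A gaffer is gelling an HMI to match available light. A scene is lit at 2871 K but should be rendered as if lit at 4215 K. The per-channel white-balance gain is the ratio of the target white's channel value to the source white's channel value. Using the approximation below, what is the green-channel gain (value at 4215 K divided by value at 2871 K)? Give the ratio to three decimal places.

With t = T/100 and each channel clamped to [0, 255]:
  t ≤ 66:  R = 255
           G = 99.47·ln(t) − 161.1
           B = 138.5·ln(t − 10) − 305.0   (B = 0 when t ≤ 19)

At 2871 K (t = 28.71):
  G = 99.47·ln 28.71 − 161.1 = 99.47·3.3572 − 161.1 = 172.845.
At 4215 K (t = 42.15):
  G = 99.47·ln 42.15 − 161.1 = 99.47·3.7412 − 161.1 = 211.041.
Gain = 211.041 / 172.845 = 1.2210 → 1.221.

1.221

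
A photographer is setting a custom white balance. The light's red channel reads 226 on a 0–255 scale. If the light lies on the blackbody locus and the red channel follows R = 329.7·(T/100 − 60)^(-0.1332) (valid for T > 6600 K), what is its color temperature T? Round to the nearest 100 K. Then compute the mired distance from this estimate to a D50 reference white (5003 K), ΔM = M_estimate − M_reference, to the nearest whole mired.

(t − 60)^(-0.1332) = 226/329.7 = 0.68547.
t − 60 = 0.68547^(1/-0.1332) = 0.68547^(-7.508) = 17.034, so t = 77.034.
T = 100·t = 7703 K → 7700 K to the nearest 100 K.
M_estimate = 10⁶/7700 = 129.87; M_reference = 10⁶/5003 = 199.88.
ΔM = 129.87 − 199.88 = -70.01 → -70 mireds.

-70 mireds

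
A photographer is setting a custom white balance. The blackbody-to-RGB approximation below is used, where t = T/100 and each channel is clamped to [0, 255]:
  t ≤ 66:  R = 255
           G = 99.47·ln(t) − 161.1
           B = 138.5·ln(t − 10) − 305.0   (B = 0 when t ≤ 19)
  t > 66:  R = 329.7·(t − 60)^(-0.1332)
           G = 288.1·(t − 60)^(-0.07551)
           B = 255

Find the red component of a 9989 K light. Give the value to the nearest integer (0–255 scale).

t = 9989/100 = 99.89; the t > 66 branch applies.
R = 329.7·(99.89 − 60)^(-0.1332) = 329.7·39.89^(-0.1332) = 329.7·0.61202 = 201.783.
Rounded: 202.

202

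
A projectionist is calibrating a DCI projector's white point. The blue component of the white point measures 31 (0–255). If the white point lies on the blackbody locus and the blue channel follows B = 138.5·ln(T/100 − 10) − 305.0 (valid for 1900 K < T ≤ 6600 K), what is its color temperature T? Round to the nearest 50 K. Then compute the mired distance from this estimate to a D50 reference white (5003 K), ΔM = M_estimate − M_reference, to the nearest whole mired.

ln(t − 10) = (31 + 305.0) / 138.5 = 2.4260.
t − 10 = e^2.4260 = 11.313, so t = 21.313.
T = 100·t = 2131 K → 2150 K to the nearest 50 K.
M_estimate = 10⁶/2150 = 465.12; M_reference = 10⁶/5003 = 199.88.
ΔM = 465.12 − 199.88 = 265.24 → +265 mireds.

+265 mireds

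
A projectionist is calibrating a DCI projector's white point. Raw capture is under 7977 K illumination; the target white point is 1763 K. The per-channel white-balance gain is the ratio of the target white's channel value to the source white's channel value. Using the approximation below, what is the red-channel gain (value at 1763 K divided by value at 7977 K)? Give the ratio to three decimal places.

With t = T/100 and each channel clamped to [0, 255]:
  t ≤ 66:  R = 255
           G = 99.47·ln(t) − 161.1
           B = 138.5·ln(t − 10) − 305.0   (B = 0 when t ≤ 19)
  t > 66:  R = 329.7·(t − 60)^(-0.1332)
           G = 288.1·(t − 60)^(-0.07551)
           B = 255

1.151

At 7977 K (t = 79.77):
  R = 329.7·(79.77 − 60)^(-0.1332) = 329.7·19.77^(-0.1332) = 329.7·0.67200 = 221.560.
At 1763 K (t = 17.63):
  R = 255 by definition for t ≤ 66.
Gain = 255.000 / 221.560 = 1.1509 → 1.151.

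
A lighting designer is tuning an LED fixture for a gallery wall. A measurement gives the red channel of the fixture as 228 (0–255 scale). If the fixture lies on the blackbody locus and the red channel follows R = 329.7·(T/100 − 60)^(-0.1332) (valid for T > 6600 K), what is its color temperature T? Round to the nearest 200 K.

7600 K

(t − 60)^(-0.1332) = 228/329.7 = 0.69154.
t − 60 = 0.69154^(1/-0.1332) = 0.69154^(-7.508) = 15.943, so t = 75.943.
T = 100·t = 7594 K → 7600 K to the nearest 200 K.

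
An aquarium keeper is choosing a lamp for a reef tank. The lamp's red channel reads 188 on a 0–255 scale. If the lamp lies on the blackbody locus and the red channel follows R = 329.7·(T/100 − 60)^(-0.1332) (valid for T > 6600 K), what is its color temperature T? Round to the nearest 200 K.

12800 K

(t − 60)^(-0.1332) = 188/329.7 = 0.57022.
t − 60 = 0.57022^(1/-0.1332) = 0.57022^(-7.508) = 67.848, so t = 127.848.
T = 100·t = 12785 K → 12800 K to the nearest 200 K.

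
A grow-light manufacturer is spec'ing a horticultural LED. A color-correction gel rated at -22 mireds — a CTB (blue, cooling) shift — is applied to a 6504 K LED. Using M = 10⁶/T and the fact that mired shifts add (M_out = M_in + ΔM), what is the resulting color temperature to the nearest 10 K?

M_in = 10⁶/6504 = 153.75 mireds.
M_out = 153.75 + (-22) = 131.75 mireds.
T_out = 10⁶/131.75 = 7590.0 K → 7590 K.

7590 K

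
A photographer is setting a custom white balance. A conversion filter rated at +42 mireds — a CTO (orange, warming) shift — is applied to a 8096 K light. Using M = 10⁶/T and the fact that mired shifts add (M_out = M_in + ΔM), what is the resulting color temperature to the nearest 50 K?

6050 K

M_in = 10⁶/8096 = 123.52 mireds.
M_out = 123.52 + (+42) = 165.52 mireds.
T_out = 10⁶/165.52 = 6041.6 K → 6050 K.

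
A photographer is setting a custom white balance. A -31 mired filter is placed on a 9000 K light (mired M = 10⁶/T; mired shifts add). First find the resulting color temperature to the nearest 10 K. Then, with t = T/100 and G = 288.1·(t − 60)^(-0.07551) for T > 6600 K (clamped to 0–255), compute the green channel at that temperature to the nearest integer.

210

M_in = 10⁶/9000 = 111.11; M_out = 111.11 + (-31) = 80.11.
T_out = 10⁶/80.11 = 12482.7 K → 12480 K; t = 124.8.
G = 288.1·(124.8 − 60)^(-0.07551) = 288.1·64.8^(-0.07551) = 288.1·0.72981 = 210.257.
Rounded: 210.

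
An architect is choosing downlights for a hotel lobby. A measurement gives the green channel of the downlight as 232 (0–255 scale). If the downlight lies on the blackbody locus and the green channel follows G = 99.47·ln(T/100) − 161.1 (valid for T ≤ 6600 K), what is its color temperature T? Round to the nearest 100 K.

5200 K

ln t = (232 + 161.1) / 99.47 = 3.9519.
t = e^3.9519 = 52.036.
T = 100·t = 5204 K → 5200 K to the nearest 100 K.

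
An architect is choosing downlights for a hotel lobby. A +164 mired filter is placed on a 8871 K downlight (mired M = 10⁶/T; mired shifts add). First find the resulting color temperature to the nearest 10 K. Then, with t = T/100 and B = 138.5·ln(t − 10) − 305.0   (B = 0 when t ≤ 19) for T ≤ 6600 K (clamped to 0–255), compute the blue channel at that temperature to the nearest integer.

M_in = 10⁶/8871 = 112.73; M_out = 112.73 + (+164) = 276.73.
T_out = 10⁶/276.73 = 3613.7 K → 3610 K; t = 36.1.
B = 138.5·ln(36.1 − 10) − 305.0 = 138.5·ln 26.1 − 305.0 = 138.5·3.2619 − 305.0 = 146.778.
Rounded: 147.

147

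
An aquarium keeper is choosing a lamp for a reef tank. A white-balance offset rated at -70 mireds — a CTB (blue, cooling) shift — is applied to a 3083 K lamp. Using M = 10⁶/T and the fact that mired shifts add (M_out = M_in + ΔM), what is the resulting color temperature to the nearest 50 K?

M_in = 10⁶/3083 = 324.36 mireds.
M_out = 324.36 + (-70) = 254.36 mireds.
T_out = 10⁶/254.36 = 3931.4 K → 3950 K.

3950 K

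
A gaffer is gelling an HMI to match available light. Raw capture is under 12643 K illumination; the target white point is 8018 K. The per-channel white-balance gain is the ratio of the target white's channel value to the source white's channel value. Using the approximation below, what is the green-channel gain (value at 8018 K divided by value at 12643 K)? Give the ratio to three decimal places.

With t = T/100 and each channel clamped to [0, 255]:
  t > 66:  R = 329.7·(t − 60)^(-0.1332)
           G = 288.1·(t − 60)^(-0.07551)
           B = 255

At 12643 K (t = 126.43):
  G = 288.1·(126.43 − 60)^(-0.07551) = 288.1·66.43^(-0.07551) = 288.1·0.72844 = 209.863.
At 8018 K (t = 80.18):
  G = 288.1·(80.18 − 60)^(-0.07551) = 288.1·20.18^(-0.07551) = 288.1·0.79701 = 229.619.
Gain = 229.619 / 209.863 = 1.0941 → 1.094.

1.094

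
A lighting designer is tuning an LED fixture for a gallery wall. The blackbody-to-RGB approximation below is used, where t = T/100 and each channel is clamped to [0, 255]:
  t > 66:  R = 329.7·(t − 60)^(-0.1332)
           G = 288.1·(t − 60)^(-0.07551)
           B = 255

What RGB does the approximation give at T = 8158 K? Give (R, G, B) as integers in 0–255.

(219, 228, 255)

t = 8158/100 = 81.58; the t > 66 branch applies.
R = 329.7·(81.58 − 60)^(-0.1332) = 329.7·21.58^(-0.1332) = 329.7·0.66421 = 218.990.
G = 288.1·(81.58 − 60)^(-0.07551) = 288.1·21.58^(-0.07551) = 288.1·0.79299 = 228.459.
B = 255 by definition for t > 66.
Rounded: (219, 228, 255).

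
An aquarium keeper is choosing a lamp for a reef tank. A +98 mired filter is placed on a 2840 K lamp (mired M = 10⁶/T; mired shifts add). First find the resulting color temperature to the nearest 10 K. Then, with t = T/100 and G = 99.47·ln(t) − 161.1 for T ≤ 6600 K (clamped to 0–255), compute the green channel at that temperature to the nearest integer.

M_in = 10⁶/2840 = 352.11; M_out = 352.11 + (+98) = 450.11.
T_out = 10⁶/450.11 = 2221.7 K → 2220 K; t = 22.2.
G = 99.47·ln 22.2 − 161.1 = 99.47·3.1001 − 161.1 = 147.266.
Rounded: 147.

147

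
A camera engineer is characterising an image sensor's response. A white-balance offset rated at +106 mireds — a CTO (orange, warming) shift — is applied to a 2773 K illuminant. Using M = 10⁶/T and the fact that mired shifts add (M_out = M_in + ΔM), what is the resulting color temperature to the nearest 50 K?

2150 K

M_in = 10⁶/2773 = 360.62 mireds.
M_out = 360.62 + (+106) = 466.62 mireds.
T_out = 10⁶/466.62 = 2143.1 K → 2150 K.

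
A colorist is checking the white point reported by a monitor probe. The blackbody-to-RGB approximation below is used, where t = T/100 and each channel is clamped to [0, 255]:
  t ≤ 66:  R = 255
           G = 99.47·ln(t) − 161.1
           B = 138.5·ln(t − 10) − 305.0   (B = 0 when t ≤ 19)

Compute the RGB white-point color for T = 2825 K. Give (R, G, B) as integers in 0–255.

(255, 171, 97)

t = 2825/100 = 28.25; the t ≤ 66 branch applies.
R = 255 by definition for t ≤ 66.
G = 99.47·ln 28.25 − 161.1 = 99.47·3.3411 − 161.1 = 171.239.
B = 138.5·ln(28.25 − 10) − 305.0 = 138.5·ln 18.25 − 305.0 = 138.5·2.9042 − 305.0 = 97.227.
Rounded: (255, 171, 97).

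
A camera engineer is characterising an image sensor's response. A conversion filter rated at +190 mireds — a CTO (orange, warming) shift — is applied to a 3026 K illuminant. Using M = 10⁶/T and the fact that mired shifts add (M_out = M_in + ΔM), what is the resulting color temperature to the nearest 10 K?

M_in = 10⁶/3026 = 330.47 mireds.
M_out = 330.47 + (+190) = 520.47 mireds.
T_out = 10⁶/520.47 = 1921.3 K → 1920 K.

1920 K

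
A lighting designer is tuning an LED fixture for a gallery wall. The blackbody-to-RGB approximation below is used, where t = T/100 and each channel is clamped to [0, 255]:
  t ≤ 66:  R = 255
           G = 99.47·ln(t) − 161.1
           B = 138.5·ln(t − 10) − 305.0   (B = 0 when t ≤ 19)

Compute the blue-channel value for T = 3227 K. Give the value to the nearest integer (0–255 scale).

t = 3227/100 = 32.27; the t ≤ 66 branch applies.
B = 138.5·ln(32.27 − 10) − 305.0 = 138.5·ln 22.27 − 305.0 = 138.5·3.1032 − 305.0 = 124.799.
Rounded: 125.

125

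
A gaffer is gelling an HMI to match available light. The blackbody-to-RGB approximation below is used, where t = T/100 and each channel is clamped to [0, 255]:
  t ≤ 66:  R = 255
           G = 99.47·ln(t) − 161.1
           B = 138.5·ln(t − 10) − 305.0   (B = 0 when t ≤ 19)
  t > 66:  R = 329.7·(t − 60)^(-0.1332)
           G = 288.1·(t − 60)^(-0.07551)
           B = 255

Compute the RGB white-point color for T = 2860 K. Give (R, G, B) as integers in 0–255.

(255, 172, 100)

t = 2860/100 = 28.6; the t ≤ 66 branch applies.
R = 255 by definition for t ≤ 66.
G = 99.47·ln 28.6 − 161.1 = 99.47·3.3534 − 161.1 = 172.463.
B = 138.5·ln(28.6 − 10) − 305.0 = 138.5·ln 18.6 − 305.0 = 138.5·2.9232 − 305.0 = 99.858.
Rounded: (255, 172, 100).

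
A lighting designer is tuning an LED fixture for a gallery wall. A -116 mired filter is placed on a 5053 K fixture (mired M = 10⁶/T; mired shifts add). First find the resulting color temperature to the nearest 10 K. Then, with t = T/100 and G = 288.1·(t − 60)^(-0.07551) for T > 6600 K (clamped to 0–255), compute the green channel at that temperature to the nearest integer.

M_in = 10⁶/5053 = 197.90; M_out = 197.90 + (-116) = 81.90.
T_out = 10⁶/81.90 = 12209.7 K → 12210 K; t = 122.1.
G = 288.1·(122.1 − 60)^(-0.07551) = 288.1·62.1^(-0.07551) = 288.1·0.73216 = 210.934.
Rounded: 211.

211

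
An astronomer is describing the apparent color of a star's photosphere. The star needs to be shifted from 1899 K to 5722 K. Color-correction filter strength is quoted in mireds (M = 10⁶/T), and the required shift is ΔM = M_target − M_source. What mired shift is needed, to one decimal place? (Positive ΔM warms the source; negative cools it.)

-351.8 mireds

M_source = 10⁶/1899 = 526.593; M_target = 10⁶/5722 = 174.764.
ΔM = 174.764 − 526.593 = -351.829 → -351.8 mireds, a cooling shift.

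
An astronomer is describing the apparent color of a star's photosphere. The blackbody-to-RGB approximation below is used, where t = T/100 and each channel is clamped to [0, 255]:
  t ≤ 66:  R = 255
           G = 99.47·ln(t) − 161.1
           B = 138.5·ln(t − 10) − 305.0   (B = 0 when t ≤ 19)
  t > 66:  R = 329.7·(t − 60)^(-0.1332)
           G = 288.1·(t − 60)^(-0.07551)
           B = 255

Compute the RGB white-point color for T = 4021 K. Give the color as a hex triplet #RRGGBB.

t = 4021/100 = 40.21; the t ≤ 66 branch applies.
R = 255 by definition for t ≤ 66.
G = 99.47·ln 40.21 − 161.1 = 99.47·3.6941 − 161.1 = 206.354.
B = 138.5·ln(40.21 − 10) − 305.0 = 138.5·ln 30.21 − 305.0 = 138.5·3.4082 − 305.0 = 167.032.
Rounded: (255, 206, 167).
In hex: #FFCEA7.

#FFCEA7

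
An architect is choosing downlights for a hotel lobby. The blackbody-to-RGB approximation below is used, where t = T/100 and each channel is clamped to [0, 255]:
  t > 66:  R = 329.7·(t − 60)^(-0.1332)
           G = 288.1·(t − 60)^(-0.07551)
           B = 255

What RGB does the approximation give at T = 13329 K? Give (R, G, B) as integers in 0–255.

(186, 208, 255)

t = 13329/100 = 133.29; the t > 66 branch applies.
R = 329.7·(133.29 − 60)^(-0.1332) = 329.7·73.29^(-0.1332) = 329.7·0.56439 = 186.078.
G = 288.1·(133.29 − 60)^(-0.07551) = 288.1·73.29^(-0.07551) = 288.1·0.72305 = 208.312.
B = 255 by definition for t > 66.
Rounded: (186, 208, 255).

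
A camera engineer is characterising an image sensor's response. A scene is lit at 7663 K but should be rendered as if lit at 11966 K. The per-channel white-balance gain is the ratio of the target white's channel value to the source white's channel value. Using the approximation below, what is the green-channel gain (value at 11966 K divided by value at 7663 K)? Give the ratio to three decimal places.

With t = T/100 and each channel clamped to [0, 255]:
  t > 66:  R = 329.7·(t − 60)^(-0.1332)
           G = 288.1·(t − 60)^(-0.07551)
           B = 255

0.908

At 7663 K (t = 76.63):
  G = 288.1·(76.63 − 60)^(-0.07551) = 288.1·16.63^(-0.07551) = 288.1·0.80874 = 232.999.
At 11966 K (t = 119.66):
  G = 288.1·(119.66 − 60)^(-0.07551) = 288.1·59.66^(-0.07551) = 288.1·0.73438 = 211.574.
Gain = 211.574 / 232.999 = 0.9080 → 0.908.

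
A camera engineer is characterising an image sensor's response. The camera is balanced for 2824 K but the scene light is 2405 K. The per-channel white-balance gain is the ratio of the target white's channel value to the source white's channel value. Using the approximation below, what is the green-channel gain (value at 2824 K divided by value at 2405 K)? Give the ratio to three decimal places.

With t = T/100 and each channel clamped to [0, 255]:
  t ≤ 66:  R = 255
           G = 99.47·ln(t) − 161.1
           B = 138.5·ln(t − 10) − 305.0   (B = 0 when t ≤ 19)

At 2405 K (t = 24.05):
  G = 99.47·ln 24.05 − 161.1 = 99.47·3.1801 − 161.1 = 155.228.
At 2824 K (t = 28.24):
  G = 99.47·ln 28.24 − 161.1 = 99.47·3.3407 − 161.1 = 171.203.
Gain = 171.203 / 155.228 = 1.1029 → 1.103.

1.103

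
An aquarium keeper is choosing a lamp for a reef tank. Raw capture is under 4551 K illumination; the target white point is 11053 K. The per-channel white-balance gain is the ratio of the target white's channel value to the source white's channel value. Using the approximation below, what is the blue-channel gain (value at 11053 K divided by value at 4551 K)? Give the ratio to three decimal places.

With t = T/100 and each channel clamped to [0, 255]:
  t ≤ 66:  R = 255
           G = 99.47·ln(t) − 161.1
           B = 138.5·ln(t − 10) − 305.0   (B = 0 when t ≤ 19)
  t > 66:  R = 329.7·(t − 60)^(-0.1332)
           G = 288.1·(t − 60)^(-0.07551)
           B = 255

1.346

At 4551 K (t = 45.51):
  B = 138.5·ln(45.51 − 10) − 305.0 = 138.5·ln 35.51 − 305.0 = 138.5·3.5698 − 305.0 = 189.419.
At 11053 K (t = 110.53):
  B = 255 by definition for t > 66.
Gain = 255.000 / 189.419 = 1.3462 → 1.346.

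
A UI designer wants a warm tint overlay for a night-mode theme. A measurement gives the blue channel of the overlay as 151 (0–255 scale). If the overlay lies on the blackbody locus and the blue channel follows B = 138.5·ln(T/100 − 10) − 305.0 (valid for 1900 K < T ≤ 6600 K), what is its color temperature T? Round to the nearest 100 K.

3700 K

ln(t − 10) = (151 + 305.0) / 138.5 = 3.2924.
t − 10 = e^3.2924 = 26.908, so t = 36.908.
T = 100·t = 3691 K → 3700 K to the nearest 100 K.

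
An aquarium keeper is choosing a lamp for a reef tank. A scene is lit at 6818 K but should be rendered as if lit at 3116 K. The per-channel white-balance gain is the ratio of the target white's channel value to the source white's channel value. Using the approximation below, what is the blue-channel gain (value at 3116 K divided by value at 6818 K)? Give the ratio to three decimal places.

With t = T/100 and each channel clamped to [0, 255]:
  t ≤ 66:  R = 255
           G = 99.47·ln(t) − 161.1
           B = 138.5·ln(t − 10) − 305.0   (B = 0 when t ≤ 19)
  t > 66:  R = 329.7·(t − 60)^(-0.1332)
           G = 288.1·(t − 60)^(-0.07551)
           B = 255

0.462

At 6818 K (t = 68.18):
  B = 255 by definition for t > 66.
At 3116 K (t = 31.16):
  B = 138.5·ln(31.16 − 10) − 305.0 = 138.5·ln 21.16 − 305.0 = 138.5·3.0521 − 305.0 = 117.718.
Gain = 117.718 / 255.000 = 0.4616 → 0.462.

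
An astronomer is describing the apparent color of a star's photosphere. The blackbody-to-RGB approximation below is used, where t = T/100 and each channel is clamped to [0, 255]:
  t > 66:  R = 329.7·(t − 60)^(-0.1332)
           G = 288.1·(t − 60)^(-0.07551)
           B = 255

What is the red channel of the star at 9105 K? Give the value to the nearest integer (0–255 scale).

t = 9105/100 = 91.05; the t > 66 branch applies.
R = 329.7·(91.05 − 60)^(-0.1332) = 329.7·31.05^(-0.1332) = 329.7·0.63279 = 208.630.
Rounded: 209.

209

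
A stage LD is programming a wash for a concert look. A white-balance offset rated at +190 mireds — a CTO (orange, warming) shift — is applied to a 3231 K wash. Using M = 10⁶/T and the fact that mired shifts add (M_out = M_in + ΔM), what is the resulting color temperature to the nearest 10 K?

M_in = 10⁶/3231 = 309.50 mireds.
M_out = 309.50 + (+190) = 499.50 mireds.
T_out = 10⁶/499.50 = 2002.0 K → 2000 K.

2000 K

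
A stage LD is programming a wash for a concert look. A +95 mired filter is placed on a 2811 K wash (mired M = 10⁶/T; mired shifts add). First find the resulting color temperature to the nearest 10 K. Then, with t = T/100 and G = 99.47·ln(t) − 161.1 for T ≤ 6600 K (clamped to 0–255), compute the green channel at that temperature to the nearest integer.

147

M_in = 10⁶/2811 = 355.75; M_out = 355.75 + (+95) = 450.75.
T_out = 10⁶/450.75 = 2218.5 K → 2220 K; t = 22.2.
G = 99.47·ln 22.2 − 161.1 = 99.47·3.1001 − 161.1 = 147.266.
Rounded: 147.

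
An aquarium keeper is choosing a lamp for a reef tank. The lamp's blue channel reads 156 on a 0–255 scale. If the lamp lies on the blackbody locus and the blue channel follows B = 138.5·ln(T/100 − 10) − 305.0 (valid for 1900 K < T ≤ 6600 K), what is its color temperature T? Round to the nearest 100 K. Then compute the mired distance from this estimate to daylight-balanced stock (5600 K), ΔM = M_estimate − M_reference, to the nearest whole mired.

+85 mireds

ln(t − 10) = (156 + 305.0) / 138.5 = 3.3285.
t − 10 = e^3.3285 = 27.897, so t = 37.897.
T = 100·t = 3790 K → 3800 K to the nearest 100 K.
M_estimate = 10⁶/3800 = 263.16; M_reference = 10⁶/5600 = 178.57.
ΔM = 263.16 − 178.57 = 84.59 → +85 mireds.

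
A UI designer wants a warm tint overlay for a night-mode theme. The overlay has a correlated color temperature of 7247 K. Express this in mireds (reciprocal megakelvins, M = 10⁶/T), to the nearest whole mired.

138 mireds

M = 10⁶ / 7247 = 137.988 → 138 mireds.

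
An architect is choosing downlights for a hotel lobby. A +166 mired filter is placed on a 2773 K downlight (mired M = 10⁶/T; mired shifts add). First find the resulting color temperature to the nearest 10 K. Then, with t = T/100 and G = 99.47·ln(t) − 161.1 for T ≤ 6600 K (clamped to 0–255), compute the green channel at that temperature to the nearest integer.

M_in = 10⁶/2773 = 360.62; M_out = 360.62 + (+166) = 526.62.
T_out = 10⁶/526.62 = 1898.9 K → 1900 K; t = 19.
G = 99.47·ln 19 − 161.1 = 99.47·2.9444 − 161.1 = 131.783.
Rounded: 132.

132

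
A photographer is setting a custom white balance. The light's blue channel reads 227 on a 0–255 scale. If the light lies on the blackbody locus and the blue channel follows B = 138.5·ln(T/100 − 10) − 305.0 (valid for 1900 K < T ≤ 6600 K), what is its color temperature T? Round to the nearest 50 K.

5650 K

ln(t − 10) = (227 + 305.0) / 138.5 = 3.8412.
t − 10 = e^3.8412 = 46.579, so t = 56.579.
T = 100·t = 5658 K → 5650 K to the nearest 50 K.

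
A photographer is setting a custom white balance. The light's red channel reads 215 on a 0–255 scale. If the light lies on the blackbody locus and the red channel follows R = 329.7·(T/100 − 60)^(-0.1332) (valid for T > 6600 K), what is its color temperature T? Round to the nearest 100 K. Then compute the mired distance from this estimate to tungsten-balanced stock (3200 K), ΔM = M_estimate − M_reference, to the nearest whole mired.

(t − 60)^(-0.1332) = 215/329.7 = 0.65211.
t − 60 = 0.65211^(1/-0.1332) = 0.65211^(-7.508) = 24.774, so t = 84.774.
T = 100·t = 8477 K → 8500 K to the nearest 100 K.
M_estimate = 10⁶/8500 = 117.65; M_reference = 10⁶/3200 = 312.50.
ΔM = 117.65 − 312.50 = -194.85 → -195 mireds.

-195 mireds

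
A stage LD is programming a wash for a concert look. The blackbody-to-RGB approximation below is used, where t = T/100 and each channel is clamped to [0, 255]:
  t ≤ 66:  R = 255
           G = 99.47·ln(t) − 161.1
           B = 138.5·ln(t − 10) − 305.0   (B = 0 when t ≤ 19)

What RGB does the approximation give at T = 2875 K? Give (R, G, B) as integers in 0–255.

t = 2875/100 = 28.75; the t ≤ 66 branch applies.
R = 255 by definition for t ≤ 66.
G = 99.47·ln 28.75 − 161.1 = 99.47·3.3586 − 161.1 = 172.984.
B = 138.5·ln(28.75 − 10) − 305.0 = 138.5·ln 18.75 − 305.0 = 138.5·2.9312 − 305.0 = 100.970.
Rounded: (255, 173, 101).

(255, 173, 101)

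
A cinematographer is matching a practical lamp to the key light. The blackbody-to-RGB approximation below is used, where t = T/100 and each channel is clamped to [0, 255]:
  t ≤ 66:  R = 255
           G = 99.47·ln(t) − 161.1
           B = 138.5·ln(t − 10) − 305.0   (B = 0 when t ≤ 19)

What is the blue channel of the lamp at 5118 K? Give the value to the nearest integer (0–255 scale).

210

t = 5118/100 = 51.18; the t ≤ 66 branch applies.
B = 138.5·ln(51.18 − 10) − 305.0 = 138.5·ln 41.18 − 305.0 = 138.5·3.7180 − 305.0 = 209.936.
Rounded: 210.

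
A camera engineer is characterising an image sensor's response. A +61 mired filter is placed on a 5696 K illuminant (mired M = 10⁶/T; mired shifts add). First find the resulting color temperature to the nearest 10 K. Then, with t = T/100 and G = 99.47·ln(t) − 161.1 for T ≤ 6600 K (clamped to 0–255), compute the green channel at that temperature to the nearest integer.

M_in = 10⁶/5696 = 175.56; M_out = 175.56 + (+61) = 236.56.
T_out = 10⁶/236.56 = 4227.2 K → 4230 K; t = 42.3.
G = 99.47·ln 42.3 − 161.1 = 99.47·3.7448 − 161.1 = 211.394.
Rounded: 211.

211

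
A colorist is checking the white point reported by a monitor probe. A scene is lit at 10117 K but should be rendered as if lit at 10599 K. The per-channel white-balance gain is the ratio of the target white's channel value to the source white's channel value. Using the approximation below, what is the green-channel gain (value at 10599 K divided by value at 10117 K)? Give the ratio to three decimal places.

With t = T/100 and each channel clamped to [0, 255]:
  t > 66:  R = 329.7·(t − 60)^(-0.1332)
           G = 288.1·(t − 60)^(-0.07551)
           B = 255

At 10117 K (t = 101.17):
  G = 288.1·(101.17 − 60)^(-0.07551) = 288.1·41.17^(-0.07551) = 288.1·0.75524 = 217.584.
At 10599 K (t = 105.99):
  G = 288.1·(105.99 − 60)^(-0.07551) = 288.1·45.99^(-0.07551) = 288.1·0.74895 = 215.772.
Gain = 215.772 / 217.584 = 0.9917 → 0.992.

0.992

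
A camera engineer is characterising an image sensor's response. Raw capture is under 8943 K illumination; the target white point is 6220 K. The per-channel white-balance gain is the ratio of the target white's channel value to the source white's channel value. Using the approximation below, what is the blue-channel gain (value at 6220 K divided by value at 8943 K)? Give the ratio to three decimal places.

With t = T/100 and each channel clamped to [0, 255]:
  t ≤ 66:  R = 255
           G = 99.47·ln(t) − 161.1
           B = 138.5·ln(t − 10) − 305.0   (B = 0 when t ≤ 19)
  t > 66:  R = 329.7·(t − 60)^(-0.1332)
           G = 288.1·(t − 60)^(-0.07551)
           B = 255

0.952

At 8943 K (t = 89.43):
  B = 255 by definition for t > 66.
At 6220 K (t = 62.2):
  B = 138.5·ln(62.2 − 10) − 305.0 = 138.5·ln 52.2 − 305.0 = 138.5·3.9551 − 305.0 = 242.779.
Gain = 242.779 / 255.000 = 0.9521 → 0.952.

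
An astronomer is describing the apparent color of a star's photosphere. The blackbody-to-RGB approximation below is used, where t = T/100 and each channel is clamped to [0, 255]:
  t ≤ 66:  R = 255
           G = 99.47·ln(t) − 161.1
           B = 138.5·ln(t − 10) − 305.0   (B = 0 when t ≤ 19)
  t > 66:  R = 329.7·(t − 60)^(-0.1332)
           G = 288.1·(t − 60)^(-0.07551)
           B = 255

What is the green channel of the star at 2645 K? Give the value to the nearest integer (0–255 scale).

t = 2645/100 = 26.45; the t ≤ 66 branch applies.
G = 99.47·ln 26.45 − 161.1 = 99.47·3.2753 − 161.1 = 164.690.
Rounded: 165.

165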